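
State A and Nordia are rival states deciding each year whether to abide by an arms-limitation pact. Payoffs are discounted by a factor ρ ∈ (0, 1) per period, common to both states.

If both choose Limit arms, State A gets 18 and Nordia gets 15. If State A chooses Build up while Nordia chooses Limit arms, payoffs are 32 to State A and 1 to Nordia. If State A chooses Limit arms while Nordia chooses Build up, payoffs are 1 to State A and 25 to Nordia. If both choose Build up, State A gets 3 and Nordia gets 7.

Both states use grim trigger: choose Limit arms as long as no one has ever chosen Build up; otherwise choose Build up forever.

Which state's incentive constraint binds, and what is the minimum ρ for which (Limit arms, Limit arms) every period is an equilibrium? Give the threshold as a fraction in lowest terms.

State A's threshold: (32−18)/(32−3) = 14/29.
Nordia's threshold: (25−15)/(25−7) = 5/9.
14/29 < 5/9, so Nordia binds and ρ* = 5/9.

Nordia; ρ ≥ 5/9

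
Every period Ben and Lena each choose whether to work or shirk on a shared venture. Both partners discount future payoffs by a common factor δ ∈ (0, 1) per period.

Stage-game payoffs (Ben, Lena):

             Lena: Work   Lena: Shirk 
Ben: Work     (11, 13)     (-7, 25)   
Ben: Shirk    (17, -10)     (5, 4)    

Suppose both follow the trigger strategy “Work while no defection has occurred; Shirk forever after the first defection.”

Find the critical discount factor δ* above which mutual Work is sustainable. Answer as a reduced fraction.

4/7

For Ben: deviation gain 17−11 = 6, per-period punishment loss 11−5 = 6. IC gives δ ≥ 6/12 = 1/2.
For Lena: gain 12, loss 9 per period, so δ ≥ 12/21 = 4/7.
The tighter constraint is Lena's, so cooperation needs δ ≥ 4/7.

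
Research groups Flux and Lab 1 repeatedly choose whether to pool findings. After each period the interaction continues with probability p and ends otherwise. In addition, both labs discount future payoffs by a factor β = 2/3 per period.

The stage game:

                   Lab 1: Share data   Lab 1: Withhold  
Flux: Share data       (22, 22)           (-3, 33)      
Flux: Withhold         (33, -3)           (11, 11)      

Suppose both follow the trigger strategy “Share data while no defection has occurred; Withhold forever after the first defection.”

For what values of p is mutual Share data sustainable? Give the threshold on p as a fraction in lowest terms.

Expected continuation weight on next period's payoff is β·p = 2/3·p, which plays the role of the discount factor.
Cooperation requires 2/3·p ≥ (33−22)/(33−11) = 1/2, hence p ≥ 3/4.

3/4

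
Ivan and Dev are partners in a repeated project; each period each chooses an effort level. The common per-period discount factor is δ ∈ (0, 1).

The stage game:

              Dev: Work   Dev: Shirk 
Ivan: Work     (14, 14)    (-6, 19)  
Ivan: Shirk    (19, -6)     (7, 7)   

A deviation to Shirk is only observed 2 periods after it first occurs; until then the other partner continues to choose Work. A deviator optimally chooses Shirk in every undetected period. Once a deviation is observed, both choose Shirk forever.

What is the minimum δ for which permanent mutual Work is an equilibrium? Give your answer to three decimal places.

0.645

A deviator earns 19 for 2 periods, then 7 forever; cooperating earns 14 forever. Multiplying the IC by (1−δ):
14 ≥ 19(1−δ^2) + 7δ^2, so 12·δ^2 ≥ 5 and δ^2 ≥ 5/12.
δ ≥ (5/12)^(1/2) ≈ 0.645.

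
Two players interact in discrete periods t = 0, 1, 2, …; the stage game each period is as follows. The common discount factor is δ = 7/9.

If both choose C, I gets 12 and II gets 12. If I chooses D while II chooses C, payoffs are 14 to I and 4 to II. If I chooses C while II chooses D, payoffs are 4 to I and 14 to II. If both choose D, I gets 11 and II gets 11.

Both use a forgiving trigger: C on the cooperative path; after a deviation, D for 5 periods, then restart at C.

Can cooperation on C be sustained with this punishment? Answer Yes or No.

Yes

A one-shot deviation gives 14 now, then 11 for 5 periods, then back to 12.
Gain from deviating: (14−12) today; loss: (12−11) in each of the next 5 periods.
No-deviation condition: (12−11)(δ+…+δ^5) ≥ 14−12, i.e. δ+…+δ^5 ≥ 2.
At δ = 7/9: δ+…+δ^5 = 2.5038 ≥ 2.0000.
So cooperation is sustainable.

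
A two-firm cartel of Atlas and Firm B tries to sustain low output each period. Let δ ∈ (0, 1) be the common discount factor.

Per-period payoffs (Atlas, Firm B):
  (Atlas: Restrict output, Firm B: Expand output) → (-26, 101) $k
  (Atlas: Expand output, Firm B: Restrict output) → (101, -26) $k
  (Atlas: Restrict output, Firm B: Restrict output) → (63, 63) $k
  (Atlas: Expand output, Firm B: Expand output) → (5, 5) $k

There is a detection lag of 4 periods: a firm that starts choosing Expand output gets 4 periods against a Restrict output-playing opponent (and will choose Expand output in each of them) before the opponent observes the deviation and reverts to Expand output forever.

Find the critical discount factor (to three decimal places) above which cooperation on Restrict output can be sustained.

0.793

Deviating for the 4 undetected periods gains 101−63 = 38 per period over cooperation, then loses 63−5 = 58 per period forever once punishment starts.
Gain: 38(1 + δ + … + δ^3); loss: 58·δ^4/(1−δ).
No profitable deviation ⇔ 38(1−δ^4) ≤ 58·δ^4, i.e. δ^4 ≥ 38/(38+58) = 19/48.
Hence δ ≥ (19/48)^(1/4) ≈ 0.793.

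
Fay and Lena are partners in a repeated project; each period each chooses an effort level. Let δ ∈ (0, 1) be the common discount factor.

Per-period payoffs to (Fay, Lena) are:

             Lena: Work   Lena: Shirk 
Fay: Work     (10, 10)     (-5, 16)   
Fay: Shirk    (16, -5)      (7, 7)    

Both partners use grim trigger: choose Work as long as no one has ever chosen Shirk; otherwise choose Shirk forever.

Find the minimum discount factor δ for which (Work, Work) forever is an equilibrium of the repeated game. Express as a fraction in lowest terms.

Cooperation forever yields 10 each period: 10/(1−δ).
Deviating yields 16 once, then 7 forever: 16 + 7δ/(1−δ).
No profitable deviation requires 10/(1−δ) ≥ 16 + 7δ/(1−δ).
Multiplying by (1−δ): 10 ≥ 16(1−δ) + 7δ = 16 − 9δ.
So 9δ ≥ 6, i.e. δ ≥ 6/9 = 2/3.

2/3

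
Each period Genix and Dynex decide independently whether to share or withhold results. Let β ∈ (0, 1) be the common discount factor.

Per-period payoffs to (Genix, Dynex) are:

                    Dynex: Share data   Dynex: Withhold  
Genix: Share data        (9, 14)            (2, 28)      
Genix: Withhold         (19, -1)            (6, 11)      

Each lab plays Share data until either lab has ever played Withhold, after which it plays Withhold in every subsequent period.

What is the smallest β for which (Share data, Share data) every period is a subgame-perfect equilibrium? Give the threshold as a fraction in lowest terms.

14/17

Genix's threshold: (19−9)/(19−6) = 10/13.
Dynex's threshold: (28−14)/(28−11) = 14/17.
10/13 < 14/17, so Dynex binds and β* = 14/17.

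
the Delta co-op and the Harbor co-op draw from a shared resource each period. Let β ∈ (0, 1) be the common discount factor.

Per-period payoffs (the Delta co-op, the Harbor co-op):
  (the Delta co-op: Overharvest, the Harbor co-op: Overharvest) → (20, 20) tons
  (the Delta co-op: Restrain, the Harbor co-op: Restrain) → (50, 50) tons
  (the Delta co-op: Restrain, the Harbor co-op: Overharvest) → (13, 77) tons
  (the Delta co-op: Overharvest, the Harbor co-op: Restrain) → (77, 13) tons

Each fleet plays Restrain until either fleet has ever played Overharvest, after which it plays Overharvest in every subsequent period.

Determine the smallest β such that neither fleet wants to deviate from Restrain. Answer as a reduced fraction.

9/19

One-period gain from deviating is 77 − 50 = 27. The loss is 50 − 20 = 30 in every subsequent period, with present value 30·β/(1−β).
Deviation is unprofitable when 30·β/(1−β) ≥ 27, i.e. β/(1−β) ≥ 9/10.
Equivalently β ≥ 27/(27+30) = 9/19.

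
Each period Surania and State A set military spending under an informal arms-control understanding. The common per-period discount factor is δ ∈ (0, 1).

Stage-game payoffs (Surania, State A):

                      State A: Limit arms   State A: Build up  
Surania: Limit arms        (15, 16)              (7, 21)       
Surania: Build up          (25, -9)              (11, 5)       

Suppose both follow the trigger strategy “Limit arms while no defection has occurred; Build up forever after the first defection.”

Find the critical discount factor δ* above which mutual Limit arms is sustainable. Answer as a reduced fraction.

5/7

For Surania: deviation gain 25−15 = 10, per-period punishment loss 15−11 = 4. IC gives δ ≥ 10/14 = 5/7.
For State A: gain 5, loss 11 per period, so δ ≥ 5/16.
The tighter constraint is Surania's, so cooperation needs δ ≥ 5/7.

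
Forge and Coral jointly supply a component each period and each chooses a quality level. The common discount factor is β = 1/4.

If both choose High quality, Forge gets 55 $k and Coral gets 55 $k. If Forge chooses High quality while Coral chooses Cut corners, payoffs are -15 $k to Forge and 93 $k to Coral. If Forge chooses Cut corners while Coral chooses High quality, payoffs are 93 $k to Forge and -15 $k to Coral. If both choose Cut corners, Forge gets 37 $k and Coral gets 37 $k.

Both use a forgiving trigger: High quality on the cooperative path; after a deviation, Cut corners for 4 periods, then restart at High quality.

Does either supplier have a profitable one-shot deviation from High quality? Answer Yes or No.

Yes

IC: β+…+β^4 ≥ (93−55)/(55−37) = 19/9.
At β = 1/4: partial sum = 0.3320 < 2.1111. Cooperation not sustainable.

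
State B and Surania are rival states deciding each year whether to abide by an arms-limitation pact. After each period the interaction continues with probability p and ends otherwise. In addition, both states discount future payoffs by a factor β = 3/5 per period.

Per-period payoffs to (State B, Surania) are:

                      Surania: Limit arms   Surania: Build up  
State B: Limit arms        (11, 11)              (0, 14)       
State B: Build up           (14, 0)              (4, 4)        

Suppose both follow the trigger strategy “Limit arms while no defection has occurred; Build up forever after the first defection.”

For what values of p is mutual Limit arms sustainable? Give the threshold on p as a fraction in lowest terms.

Expected continuation weight on next period's payoff is β·p = 3/5·p, which plays the role of the discount factor.
Cooperation requires 3/5·p ≥ (14−11)/(14−4) = 3/10, hence p ≥ 1/2.

1/2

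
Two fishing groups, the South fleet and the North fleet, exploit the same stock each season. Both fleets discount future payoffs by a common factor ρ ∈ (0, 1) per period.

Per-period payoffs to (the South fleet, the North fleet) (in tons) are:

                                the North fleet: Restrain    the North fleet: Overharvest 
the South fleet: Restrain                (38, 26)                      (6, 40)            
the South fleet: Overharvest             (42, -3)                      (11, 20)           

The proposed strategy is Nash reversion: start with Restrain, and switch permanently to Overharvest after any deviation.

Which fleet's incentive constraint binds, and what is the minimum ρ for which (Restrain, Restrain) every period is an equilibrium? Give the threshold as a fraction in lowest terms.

the South fleet's threshold: (42−38)/(42−11) = 4/31.
the North fleet's threshold: (40−26)/(40−20) = 7/10.
4/31 < 7/10, so the North fleet binds and ρ* = 7/10.

the North fleet; ρ ≥ 7/10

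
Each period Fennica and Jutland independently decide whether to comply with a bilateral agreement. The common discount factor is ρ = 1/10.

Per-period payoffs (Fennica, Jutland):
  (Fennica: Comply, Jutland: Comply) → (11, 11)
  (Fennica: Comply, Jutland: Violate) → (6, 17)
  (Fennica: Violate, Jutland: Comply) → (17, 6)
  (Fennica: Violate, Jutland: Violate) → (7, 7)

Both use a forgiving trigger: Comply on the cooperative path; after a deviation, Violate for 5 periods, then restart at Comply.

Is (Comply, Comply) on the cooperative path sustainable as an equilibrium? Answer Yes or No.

Comparing payoff streams over the 6 periods until play realigns: cooperate → 11(1+ρ+…+ρ^5); deviate → 17 + 7(ρ+…+ρ^5).
Cooperation is sustained iff (11−7)(ρ+…+ρ^5) ≥ 17−11.
ρ+…+ρ^5 = 1/10·(1−(1/10)^5)/(1−1/10) = 0.1111, and (17−11)/(11−7) = 1.5000.
0.1111 < 1.5000, so cooperation is not sustainable.

No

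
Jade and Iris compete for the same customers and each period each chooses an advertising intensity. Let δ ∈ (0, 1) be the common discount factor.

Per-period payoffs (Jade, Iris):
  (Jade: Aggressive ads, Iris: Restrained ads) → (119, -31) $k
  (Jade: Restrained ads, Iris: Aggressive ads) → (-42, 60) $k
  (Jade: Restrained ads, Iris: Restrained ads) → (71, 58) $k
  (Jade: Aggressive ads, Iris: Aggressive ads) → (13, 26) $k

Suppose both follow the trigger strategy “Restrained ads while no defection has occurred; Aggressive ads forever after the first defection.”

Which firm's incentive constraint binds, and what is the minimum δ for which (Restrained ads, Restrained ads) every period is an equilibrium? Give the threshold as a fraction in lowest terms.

Jade's threshold: (119−71)/(119−13) = 24/53.
Iris's threshold: (60−58)/(60−26) = 1/17.
24/53 > 1/17, so Jade binds and δ* = 24/53.

Jade; δ ≥ 24/53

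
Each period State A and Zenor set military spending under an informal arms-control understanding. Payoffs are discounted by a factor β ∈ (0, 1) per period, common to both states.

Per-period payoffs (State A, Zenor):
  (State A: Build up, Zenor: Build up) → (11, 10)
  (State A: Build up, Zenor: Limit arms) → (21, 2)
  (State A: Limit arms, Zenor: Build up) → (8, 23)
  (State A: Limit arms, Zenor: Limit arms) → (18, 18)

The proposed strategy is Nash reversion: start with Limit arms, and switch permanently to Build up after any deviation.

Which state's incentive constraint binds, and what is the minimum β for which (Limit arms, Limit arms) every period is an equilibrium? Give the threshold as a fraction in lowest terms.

Zenor; β ≥ 5/13

State A's threshold: (21−18)/(21−11) = 3/10.
Zenor's threshold: (23−18)/(23−10) = 5/13.
3/10 < 5/13, so Zenor binds and β* = 5/13.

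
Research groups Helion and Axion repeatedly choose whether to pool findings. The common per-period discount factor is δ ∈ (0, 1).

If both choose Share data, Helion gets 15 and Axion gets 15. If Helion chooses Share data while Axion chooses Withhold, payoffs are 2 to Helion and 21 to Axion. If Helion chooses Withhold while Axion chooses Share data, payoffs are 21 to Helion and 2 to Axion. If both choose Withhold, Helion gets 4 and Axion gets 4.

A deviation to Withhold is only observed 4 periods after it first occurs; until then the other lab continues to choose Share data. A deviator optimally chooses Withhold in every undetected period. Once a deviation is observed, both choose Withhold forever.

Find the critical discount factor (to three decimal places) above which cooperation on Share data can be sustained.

Deviating for the 4 undetected periods gains 21−15 = 6 per period over cooperation, then loses 15−4 = 11 per period forever once punishment starts.
Gain: 6(1 + δ + … + δ^3); loss: 11·δ^4/(1−δ).
No profitable deviation ⇔ 6(1−δ^4) ≤ 11·δ^4, i.e. δ^4 ≥ 6/(6+11) = 6/17.
Hence δ ≥ (6/17)^(1/4) ≈ 0.771.

0.771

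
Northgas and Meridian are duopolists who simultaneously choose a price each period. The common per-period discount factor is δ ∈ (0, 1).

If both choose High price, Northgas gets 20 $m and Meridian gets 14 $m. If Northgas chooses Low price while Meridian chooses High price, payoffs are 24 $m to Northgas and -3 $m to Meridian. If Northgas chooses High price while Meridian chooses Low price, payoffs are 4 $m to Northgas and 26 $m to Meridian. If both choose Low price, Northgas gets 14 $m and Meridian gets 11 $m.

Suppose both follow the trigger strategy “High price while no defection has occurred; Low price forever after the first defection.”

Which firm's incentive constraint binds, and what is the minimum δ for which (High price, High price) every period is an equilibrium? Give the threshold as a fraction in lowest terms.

For Northgas: deviation gain 24−20 = 4, per-period punishment loss 20−14 = 6. IC gives δ ≥ 4/10 = 2/5.
For Meridian: gain 12, loss 3 per period, so δ ≥ 12/15 = 4/5.
The tighter constraint is Meridian's, so cooperation needs δ ≥ 4/5.

Meridian; δ ≥ 4/5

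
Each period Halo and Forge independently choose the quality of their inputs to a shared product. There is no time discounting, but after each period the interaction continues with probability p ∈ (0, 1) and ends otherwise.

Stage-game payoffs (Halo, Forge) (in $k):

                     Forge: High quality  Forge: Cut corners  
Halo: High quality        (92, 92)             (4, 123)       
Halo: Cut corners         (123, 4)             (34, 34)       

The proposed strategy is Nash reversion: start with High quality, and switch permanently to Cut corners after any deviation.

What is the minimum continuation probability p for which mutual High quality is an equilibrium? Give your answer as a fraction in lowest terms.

31/89

Expected cooperation value is 92 + p·92 + p²·92 + … = 92/(1−p); deviation gives 123 + p·34/(1−p).
92 ≥ 123(1−p) + 34p ⇒ 89p ≥ 31 ⇒ p ≥ 31/89.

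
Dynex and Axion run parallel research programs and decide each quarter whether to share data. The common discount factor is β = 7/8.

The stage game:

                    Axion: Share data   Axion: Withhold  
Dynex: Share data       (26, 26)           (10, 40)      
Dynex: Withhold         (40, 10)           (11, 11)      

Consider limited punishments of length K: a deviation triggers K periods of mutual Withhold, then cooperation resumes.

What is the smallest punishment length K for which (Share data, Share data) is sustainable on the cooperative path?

2

IC: β(1−β^K)/(1−β) ≥ (40−26)/(26−11) = 14/15.
With β = 7/8: need 1 − β^K ≥ 14/15·(1−7/8)/(7/8), i.e. β^K ≤ 0.8667.
Since (7/8)^1 = 0.8750 and (7/8)^2 = 0.7656, the smallest such K is 2.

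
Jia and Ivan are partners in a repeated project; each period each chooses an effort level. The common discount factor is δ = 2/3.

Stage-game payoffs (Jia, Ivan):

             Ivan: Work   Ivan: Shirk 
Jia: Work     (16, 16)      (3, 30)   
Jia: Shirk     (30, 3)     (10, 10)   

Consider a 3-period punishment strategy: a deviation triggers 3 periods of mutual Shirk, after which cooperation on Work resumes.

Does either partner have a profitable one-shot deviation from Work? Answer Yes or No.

Yes

IC: δ+…+δ^3 ≥ (30−16)/(16−10) = 7/3.
At δ = 2/3: partial sum = 1.4074 < 2.3333. Cooperation not sustainable.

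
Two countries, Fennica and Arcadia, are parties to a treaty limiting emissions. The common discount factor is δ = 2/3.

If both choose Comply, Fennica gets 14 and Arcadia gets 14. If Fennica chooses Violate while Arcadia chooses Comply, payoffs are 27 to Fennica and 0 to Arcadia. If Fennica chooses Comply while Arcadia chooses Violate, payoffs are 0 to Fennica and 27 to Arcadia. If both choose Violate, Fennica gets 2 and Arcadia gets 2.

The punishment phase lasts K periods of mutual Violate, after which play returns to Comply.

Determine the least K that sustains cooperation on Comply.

2

No profitable deviation requires (14−2)(δ+…+δ^K) ≥ 27−14, i.e. δ+…+δ^K ≥ 13/12 ≈ 1.0833.
With δ = 2/3, the partial sums are K=1: 0.6667, K=2: 1.1111.
K = 2 is the first length at which the sum reaches 1.0833.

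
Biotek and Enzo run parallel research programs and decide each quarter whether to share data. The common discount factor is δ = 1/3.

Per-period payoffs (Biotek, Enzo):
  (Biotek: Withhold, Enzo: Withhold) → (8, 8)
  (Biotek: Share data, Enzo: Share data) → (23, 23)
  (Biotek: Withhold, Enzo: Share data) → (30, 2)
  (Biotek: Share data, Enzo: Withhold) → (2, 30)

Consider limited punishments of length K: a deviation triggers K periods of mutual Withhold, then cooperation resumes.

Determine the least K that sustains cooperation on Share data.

IC: δ(1−δ^K)/(1−δ) ≥ (30−23)/(23−8) = 7/15.
With δ = 1/3: need 1 − δ^K ≥ 7/15·(1−1/3)/(1/3), i.e. δ^K ≤ 0.0667.
Since (1/3)^2 = 0.1111 and (1/3)^3 = 0.0370, the smallest such K is 3.

3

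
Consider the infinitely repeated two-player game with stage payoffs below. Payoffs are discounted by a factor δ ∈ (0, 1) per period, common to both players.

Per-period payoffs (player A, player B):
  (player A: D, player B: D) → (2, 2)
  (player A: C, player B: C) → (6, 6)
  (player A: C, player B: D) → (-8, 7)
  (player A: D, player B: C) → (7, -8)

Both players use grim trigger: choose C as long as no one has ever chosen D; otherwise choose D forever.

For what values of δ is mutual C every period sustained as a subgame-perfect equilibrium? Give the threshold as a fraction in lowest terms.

6/(1−δ) ≥ 7 + 2δ/(1−δ)
6 ≥ 7 − 5δ
δ ≥ 1/5.

1/5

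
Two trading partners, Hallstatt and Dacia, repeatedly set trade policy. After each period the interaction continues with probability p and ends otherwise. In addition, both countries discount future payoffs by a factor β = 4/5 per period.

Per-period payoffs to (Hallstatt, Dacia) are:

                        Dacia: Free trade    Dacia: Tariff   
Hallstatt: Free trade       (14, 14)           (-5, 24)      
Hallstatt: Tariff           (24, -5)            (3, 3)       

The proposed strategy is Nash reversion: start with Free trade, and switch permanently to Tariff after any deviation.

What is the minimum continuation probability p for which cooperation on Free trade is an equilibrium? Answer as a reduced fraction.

With continuation probability p and discount β, the effective per-period discount factor is βp.
Grim-trigger IC: βp ≥ (24−14)/(24−3) = 10/21.
So p ≥ (10/21)/(4/5) = 25/42.

25/42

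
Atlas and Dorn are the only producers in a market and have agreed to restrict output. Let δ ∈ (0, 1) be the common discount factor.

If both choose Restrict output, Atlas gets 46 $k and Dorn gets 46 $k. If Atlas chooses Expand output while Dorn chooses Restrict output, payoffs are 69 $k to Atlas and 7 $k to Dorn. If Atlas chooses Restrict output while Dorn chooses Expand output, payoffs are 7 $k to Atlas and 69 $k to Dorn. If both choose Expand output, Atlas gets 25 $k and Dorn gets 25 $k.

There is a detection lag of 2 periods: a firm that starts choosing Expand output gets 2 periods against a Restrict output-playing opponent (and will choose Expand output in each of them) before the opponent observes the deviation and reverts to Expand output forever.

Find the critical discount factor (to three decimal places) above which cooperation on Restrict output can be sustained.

0.723

The best deviation is to choose Expand output for all 2 undetected periods, earning 69 each, then 25 forever once detected.
Deviation value: 69(1−δ^2)/(1−δ) + 25δ^2/(1−δ); cooperation value: 46/(1−δ).
IC: 46 ≥ 69(1−δ^2) + 25δ^2 = 69 − 44δ^2.
So δ^2 ≥ 23/44, giving δ ≥ (23/44)^(1/2) ≈ 0.723.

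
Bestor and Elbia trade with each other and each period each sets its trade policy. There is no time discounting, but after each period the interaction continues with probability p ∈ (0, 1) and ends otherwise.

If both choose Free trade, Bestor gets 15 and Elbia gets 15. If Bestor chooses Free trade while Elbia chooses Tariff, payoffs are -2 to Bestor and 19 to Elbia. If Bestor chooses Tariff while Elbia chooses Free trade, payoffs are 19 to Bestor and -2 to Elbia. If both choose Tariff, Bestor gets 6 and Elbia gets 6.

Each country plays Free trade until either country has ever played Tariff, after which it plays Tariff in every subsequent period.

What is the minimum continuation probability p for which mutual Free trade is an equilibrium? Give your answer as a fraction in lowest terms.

Expected cooperation value is 15 + p·15 + p²·15 + … = 15/(1−p); deviation gives 19 + p·6/(1−p).
15 ≥ 19(1−p) + 6p ⇒ 13p ≥ 4 ⇒ p ≥ 4/13.

4/13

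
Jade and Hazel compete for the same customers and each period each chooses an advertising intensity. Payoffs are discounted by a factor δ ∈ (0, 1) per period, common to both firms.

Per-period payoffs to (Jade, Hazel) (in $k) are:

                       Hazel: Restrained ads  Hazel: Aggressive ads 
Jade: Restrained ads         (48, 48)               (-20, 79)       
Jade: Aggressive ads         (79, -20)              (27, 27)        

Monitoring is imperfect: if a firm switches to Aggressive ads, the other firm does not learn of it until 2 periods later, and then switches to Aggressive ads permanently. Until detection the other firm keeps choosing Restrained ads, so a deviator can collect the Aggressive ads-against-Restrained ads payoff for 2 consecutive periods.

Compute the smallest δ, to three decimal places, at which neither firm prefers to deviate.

0.772

Deviating for the 2 undetected periods gains 79−48 = 31 per period over cooperation, then loses 48−27 = 21 per period forever once punishment starts.
Gain: 31(1 + δ + … + δ^1); loss: 21·δ^2/(1−δ).
No profitable deviation ⇔ 31(1−δ^2) ≤ 21·δ^2, i.e. δ^2 ≥ 31/(31+21) = 31/52.
Hence δ ≥ (31/52)^(1/2) ≈ 0.772.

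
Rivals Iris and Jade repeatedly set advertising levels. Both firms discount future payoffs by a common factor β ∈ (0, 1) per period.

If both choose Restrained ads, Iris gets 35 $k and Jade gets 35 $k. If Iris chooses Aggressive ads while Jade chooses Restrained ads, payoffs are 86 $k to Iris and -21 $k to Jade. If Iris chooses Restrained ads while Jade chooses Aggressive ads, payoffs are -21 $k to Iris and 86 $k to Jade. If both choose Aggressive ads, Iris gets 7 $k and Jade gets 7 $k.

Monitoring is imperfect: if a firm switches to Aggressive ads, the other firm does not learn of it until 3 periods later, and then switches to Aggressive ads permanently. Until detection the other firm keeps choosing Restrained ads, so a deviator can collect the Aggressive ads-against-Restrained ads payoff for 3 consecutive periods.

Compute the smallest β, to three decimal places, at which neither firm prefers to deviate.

0.864

Deviating for the 3 undetected periods gains 86−35 = 51 per period over cooperation, then loses 35−7 = 28 per period forever once punishment starts.
Gain: 51(1 + β + … + β^2); loss: 28·β^3/(1−β).
No profitable deviation ⇔ 51(1−β^3) ≤ 28·β^3, i.e. β^3 ≥ 51/(51+28) = 51/79.
Hence β ≥ (51/79)^(1/3) ≈ 0.864.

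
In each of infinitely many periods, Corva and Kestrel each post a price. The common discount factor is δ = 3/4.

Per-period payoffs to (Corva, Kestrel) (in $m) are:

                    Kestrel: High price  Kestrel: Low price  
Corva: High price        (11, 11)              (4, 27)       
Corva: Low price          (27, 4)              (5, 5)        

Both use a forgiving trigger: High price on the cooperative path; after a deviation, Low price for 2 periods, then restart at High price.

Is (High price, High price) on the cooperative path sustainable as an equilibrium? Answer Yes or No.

A one-shot deviation gives 27 now, then 5 for 2 periods, then back to 11.
Gain from deviating: (27−11) today; loss: (11−5) in each of the next 2 periods.
No-deviation condition: (11−5)(δ+…+δ^2) ≥ 27−11, i.e. δ+…+δ^2 ≥ 8/3.
At δ = 3/4: δ+…+δ^2 = 1.3125 < 2.6667.
So cooperation is not sustainable.

No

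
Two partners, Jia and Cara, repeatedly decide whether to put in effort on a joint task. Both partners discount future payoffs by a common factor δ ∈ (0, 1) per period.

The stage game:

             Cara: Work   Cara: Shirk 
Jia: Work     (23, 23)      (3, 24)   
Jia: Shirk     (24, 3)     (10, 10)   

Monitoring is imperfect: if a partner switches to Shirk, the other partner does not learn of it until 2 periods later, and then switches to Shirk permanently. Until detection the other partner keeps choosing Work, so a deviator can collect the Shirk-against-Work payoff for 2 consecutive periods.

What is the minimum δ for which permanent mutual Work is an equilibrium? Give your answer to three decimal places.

A deviator earns 24 for 2 periods, then 10 forever; cooperating earns 23 forever. Multiplying the IC by (1−δ):
23 ≥ 24(1−δ^2) + 10δ^2, so 14·δ^2 ≥ 1 and δ^2 ≥ 1/14.
δ ≥ (1/14)^(1/2) ≈ 0.267.

0.267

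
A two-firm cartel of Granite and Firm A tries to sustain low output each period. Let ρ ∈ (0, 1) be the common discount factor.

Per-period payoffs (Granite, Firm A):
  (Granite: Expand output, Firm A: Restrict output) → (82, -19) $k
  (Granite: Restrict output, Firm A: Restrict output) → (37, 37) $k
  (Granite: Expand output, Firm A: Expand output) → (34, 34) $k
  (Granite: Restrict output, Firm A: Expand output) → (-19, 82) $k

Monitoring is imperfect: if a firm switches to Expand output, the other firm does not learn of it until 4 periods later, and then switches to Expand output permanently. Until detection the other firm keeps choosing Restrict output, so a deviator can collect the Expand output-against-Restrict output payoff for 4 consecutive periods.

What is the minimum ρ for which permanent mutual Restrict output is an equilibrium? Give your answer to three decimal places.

The best deviation is to choose Expand output for all 4 undetected periods, earning 82 each, then 34 forever once detected.
Deviation value: 82(1−ρ^4)/(1−ρ) + 34ρ^4/(1−ρ); cooperation value: 37/(1−ρ).
IC: 37 ≥ 82(1−ρ^4) + 34ρ^4 = 82 − 48ρ^4.
So ρ^4 ≥ 45/48 = 15/16, giving ρ ≥ (15/16)^(1/4) ≈ 0.984.

0.984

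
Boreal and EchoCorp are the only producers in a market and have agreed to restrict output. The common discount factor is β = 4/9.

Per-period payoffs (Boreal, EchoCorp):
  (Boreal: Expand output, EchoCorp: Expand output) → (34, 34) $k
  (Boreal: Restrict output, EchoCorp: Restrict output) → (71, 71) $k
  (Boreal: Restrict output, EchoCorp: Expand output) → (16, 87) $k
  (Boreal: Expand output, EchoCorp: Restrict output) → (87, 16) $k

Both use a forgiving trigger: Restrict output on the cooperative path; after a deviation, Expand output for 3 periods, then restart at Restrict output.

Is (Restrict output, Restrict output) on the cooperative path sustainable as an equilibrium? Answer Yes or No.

Yes

IC: β+…+β^3 ≥ (87−71)/(71−34) = 16/37.
At β = 4/9: partial sum = 0.7298 ≥ 0.4324. Cooperation sustainable.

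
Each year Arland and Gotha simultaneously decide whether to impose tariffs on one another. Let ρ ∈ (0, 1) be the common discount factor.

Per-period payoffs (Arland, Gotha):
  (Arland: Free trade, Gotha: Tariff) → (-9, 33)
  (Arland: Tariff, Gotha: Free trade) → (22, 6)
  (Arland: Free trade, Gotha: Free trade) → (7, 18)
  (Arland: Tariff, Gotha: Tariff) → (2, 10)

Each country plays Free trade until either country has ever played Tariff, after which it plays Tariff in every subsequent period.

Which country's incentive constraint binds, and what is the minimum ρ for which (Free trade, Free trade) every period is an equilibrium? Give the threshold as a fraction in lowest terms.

Arland: cooperation gives 7 each period; deviation gives 22 once then 2 forever.
  7/(1−ρ) ≥ 22 + 2ρ/(1−ρ) ⇒ ρ ≥ 15/20 = 3/4.
Gotha: cooperation gives 18 each period; deviation gives 33 once then 10 forever.
  ρ ≥ 15/23.
Both must hold, so the binding constraint is Arland's: ρ ≥ 3/4.

Arland; ρ ≥ 3/4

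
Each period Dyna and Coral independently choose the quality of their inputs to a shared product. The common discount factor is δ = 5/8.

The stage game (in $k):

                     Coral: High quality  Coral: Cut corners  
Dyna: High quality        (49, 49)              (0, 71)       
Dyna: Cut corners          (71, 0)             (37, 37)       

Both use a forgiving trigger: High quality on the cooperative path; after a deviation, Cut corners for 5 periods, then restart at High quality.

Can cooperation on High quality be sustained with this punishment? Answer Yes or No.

No

Comparing payoff streams over the 6 periods until play realigns: cooperate → 49(1+δ+…+δ^5); deviate → 71 + 37(δ+…+δ^5).
Cooperation is sustained iff (49−37)(δ+…+δ^5) ≥ 71−49.
δ+…+δ^5 = 5/8·(1−(5/8)^5)/(1−5/8) = 1.5077, and (71−49)/(49−37) = 1.8333.
1.5077 < 1.8333, so cooperation is not sustainable.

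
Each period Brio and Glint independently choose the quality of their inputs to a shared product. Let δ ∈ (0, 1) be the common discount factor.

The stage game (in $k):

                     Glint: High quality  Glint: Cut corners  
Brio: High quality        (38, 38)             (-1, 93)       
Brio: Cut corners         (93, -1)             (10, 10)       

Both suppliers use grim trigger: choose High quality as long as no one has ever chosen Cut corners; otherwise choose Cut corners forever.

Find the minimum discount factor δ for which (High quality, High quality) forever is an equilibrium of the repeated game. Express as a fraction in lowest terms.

55/83

One-period gain from deviating is 93 − 38 = 55. The loss is 38 − 10 = 28 in every subsequent period, with present value 28·δ/(1−δ).
Deviation is unprofitable when 28·δ/(1−δ) ≥ 55, i.e. δ/(1−δ) ≥ 55/28.
Equivalently δ ≥ 55/(55+28) = 55/83.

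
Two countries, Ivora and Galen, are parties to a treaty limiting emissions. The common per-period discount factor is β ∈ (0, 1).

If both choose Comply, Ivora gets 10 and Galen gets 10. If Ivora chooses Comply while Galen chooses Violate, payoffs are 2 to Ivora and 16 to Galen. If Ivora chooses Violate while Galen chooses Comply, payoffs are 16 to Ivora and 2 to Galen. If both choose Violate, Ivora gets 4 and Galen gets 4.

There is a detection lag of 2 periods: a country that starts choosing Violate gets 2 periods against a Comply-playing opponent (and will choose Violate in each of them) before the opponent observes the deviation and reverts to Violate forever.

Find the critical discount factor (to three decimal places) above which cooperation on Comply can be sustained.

The best deviation is to choose Violate for all 2 undetected periods, earning 16 each, then 4 forever once detected.
Deviation value: 16(1−β^2)/(1−β) + 4β^2/(1−β); cooperation value: 10/(1−β).
IC: 10 ≥ 16(1−β^2) + 4β^2 = 16 − 12β^2.
So β^2 ≥ 6/12 = 1/2, giving β ≥ (1/2)^(1/2) ≈ 0.707.

0.707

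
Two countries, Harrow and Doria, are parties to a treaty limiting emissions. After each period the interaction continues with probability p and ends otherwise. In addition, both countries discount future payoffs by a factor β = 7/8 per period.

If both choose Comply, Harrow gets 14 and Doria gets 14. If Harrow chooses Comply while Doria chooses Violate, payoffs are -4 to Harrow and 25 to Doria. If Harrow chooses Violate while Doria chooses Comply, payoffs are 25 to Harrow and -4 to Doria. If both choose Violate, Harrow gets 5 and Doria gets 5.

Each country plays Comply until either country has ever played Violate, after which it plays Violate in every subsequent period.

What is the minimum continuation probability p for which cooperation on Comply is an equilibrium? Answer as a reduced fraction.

With continuation probability p and discount β, the effective per-period discount factor is βp.
Grim-trigger IC: βp ≥ (25−14)/(25−5) = 11/20.
So p ≥ (11/20)/(7/8) = 22/35.

22/35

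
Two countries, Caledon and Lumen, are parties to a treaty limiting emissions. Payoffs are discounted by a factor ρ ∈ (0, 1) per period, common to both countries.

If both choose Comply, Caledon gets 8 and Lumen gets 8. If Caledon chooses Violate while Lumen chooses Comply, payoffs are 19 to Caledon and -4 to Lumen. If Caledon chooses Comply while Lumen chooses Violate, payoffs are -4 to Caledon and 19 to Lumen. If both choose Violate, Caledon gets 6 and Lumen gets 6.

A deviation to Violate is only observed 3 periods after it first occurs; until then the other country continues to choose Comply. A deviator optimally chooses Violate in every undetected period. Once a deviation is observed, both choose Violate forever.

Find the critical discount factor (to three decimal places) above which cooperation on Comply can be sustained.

0.946

The best deviation is to choose Violate for all 3 undetected periods, earning 19 each, then 6 forever once detected.
Deviation value: 19(1−ρ^3)/(1−ρ) + 6ρ^3/(1−ρ); cooperation value: 8/(1−ρ).
IC: 8 ≥ 19(1−ρ^3) + 6ρ^3 = 19 − 13ρ^3.
So ρ^3 ≥ 11/13, giving ρ ≥ (11/13)^(1/3) ≈ 0.946.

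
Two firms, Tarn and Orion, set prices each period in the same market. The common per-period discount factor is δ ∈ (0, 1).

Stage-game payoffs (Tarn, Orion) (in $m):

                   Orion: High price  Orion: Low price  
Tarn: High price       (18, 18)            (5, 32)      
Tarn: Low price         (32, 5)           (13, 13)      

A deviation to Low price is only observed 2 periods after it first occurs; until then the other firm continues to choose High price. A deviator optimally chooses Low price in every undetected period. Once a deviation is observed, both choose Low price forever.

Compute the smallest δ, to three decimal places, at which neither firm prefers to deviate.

0.858

The best deviation is to choose Low price for all 2 undetected periods, earning 32 each, then 13 forever once detected.
Deviation value: 32(1−δ^2)/(1−δ) + 13δ^2/(1−δ); cooperation value: 18/(1−δ).
IC: 18 ≥ 32(1−δ^2) + 13δ^2 = 32 − 19δ^2.
So δ^2 ≥ 14/19, giving δ ≥ (14/19)^(1/2) ≈ 0.858.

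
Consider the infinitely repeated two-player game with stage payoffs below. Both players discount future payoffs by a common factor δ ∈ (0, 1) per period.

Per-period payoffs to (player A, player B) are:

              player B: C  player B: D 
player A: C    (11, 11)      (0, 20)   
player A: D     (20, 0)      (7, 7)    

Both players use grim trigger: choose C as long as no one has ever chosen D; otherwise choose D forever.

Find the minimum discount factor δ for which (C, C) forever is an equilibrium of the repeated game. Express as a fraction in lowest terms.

Under grim trigger the critical discount factor is (T−C)/(T−P) with T = 20, C = 11, P = 7.
δ* = (20−11)/(20−7) = 9/13.

9/13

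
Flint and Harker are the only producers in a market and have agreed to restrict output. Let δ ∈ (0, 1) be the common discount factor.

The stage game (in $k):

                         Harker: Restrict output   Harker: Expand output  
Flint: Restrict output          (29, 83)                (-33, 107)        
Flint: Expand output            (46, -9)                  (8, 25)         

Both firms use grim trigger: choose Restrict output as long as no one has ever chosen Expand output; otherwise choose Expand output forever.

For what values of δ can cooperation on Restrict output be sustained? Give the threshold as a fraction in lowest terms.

Flint: cooperation gives 29 each period; deviation gives 46 once then 8 forever.
  29/(1−δ) ≥ 46 + 8δ/(1−δ) ⇒ δ ≥ 17/38.
Harker: cooperation gives 83 each period; deviation gives 107 once then 25 forever.
  δ ≥ 24/82 = 12/41.
Both must hold, so the binding constraint is Flint's: δ ≥ 17/38.

17/38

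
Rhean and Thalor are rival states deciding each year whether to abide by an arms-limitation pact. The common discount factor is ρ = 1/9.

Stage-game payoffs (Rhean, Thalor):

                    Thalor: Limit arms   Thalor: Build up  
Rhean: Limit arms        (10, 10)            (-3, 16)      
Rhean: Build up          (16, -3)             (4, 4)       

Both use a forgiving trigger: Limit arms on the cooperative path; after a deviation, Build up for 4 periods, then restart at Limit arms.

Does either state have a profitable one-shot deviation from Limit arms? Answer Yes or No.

IC: ρ+…+ρ^4 ≥ (16−10)/(10−4) = 1.
At ρ = 1/9: partial sum = 0.1250 < 1.0000. Cooperation not sustainable.

Yes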